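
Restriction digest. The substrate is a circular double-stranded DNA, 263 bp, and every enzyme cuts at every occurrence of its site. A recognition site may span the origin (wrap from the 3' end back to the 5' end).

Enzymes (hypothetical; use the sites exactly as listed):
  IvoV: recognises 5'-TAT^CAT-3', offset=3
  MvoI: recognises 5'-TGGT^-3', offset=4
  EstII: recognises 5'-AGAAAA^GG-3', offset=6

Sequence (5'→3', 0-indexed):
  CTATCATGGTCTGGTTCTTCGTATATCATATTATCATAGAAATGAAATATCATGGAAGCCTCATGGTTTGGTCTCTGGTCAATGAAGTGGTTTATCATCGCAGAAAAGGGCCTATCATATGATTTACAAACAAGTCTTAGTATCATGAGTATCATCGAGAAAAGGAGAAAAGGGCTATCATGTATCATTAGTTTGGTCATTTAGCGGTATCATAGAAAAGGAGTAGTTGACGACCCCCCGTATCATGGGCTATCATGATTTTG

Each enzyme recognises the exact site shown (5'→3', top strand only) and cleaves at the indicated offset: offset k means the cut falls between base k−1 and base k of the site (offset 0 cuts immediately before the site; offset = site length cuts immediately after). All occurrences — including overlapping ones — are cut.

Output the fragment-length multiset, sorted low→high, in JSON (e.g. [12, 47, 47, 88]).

[4,5,5,6,7,7,7,8,8,8,9,9,10,11,11,12,12,12,13,14,16,17,24,28]

Per-enzyme occurrences:
  IvoV (TATCAT, off=3): starts [1, 23, 31, 47, 92, 112, 140, 149, 175, 182, 207, 240, 250] → cuts [4, 26, 34, 50, 95, 115, 143, 152, 178, 185, 210, 243, 253]
  MvoI (TGGT, off=4): starts [6, 11, 63, 68, 75, 87, 193] → cuts [10, 15, 67, 72, 79, 91, 197]
  EstII (AGAAAAGG, off=6): starts [101, 157, 165, 213] → cuts [107, 163, 171, 219]

All cut coordinates (distinct, sorted): [4, 10, 15, 26, 34, 50, 67, 72, 79, 91, 95, 107, 115, 143, 152, 163, 171, 178, 185, 197, 210, 219, 243, 253]

Fragment lengths:
  4→10: 6 bp
  10→15: 5 bp
  15→26: 11 bp
  26→34: 8 bp
  34→50: 16 bp
  50→67: 17 bp
  67→72: 5 bp
  72→79: 7 bp
  79→91: 12 bp
  91→95: 4 bp
  95→107: 12 bp
  107→115: 8 bp
  115→143: 28 bp
  143→152: 9 bp
  152→163: 11 bp
  163→171: 8 bp
  171→178: 7 bp
  178→185: 7 bp
  185→197: 12 bp
  197→210: 13 bp
  210→219: 9 bp
  219→243: 24 bp
  243→253: 10 bp
  253→4 (wrap): 263-253+4 = 14 bp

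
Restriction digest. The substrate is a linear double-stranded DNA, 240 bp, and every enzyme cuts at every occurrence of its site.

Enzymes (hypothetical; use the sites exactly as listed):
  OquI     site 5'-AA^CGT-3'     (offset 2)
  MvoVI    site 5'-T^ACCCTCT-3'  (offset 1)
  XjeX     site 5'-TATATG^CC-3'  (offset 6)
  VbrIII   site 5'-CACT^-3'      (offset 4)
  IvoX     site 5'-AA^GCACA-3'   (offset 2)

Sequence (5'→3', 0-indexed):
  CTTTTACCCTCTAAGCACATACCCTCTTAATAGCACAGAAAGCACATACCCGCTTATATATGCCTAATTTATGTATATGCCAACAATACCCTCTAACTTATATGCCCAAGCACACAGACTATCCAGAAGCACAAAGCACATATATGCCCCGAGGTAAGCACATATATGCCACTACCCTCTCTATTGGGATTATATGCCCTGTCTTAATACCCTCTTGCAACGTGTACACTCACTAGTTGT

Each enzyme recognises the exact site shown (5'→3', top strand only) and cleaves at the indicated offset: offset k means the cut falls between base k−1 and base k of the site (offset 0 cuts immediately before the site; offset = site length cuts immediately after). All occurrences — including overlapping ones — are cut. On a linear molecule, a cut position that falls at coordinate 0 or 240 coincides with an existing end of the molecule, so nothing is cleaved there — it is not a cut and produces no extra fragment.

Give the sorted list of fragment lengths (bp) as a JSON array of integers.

Per-enzyme occurrences:
  OquI AACGT/2: at [218] ⇒ [220]
  MvoVI TACCCTCT/1: at [4, 19, 86, 172, 207] ⇒ [5, 20, 87, 173, 208]
  XjeX TATATGCC/6: at [56, 73, 98, 140, 162, 190] ⇒ [62, 79, 104, 146, 168, 196]
  VbrIII CACT/4: at [169, 226, 230] ⇒ [173, 230, 234]
  IvoX AAGCACA/2: at [12, 39, 107, 126, 133, 155] ⇒ [14, 41, 109, 128, 135, 157]

All cut coordinates (distinct, sorted): [5, 14, 20, 41, 62, 79, 87, 104, 109, 128, 135, 146, 157, 168, 173, 196, 208, 220, 230, 234]

Fragment lengths:
  [0,5): 5 bp
  [5,14): 9 bp
  [14,20): 6 bp
  [20,41): 21 bp
  [41,62): 21 bp
  [62,79): 17 bp
  [79,87): 8 bp
  [87,104): 17 bp
  [104,109): 5 bp
  [109,128): 19 bp
  [128,135): 7 bp
  [135,146): 11 bp
  [146,157): 11 bp
  [157,168): 11 bp
  [168,173): 5 bp
  [173,196): 23 bp
  [196,208): 12 bp
  [208,220): 12 bp
  [220,230): 10 bp
  [230,234): 4 bp
  [234,240): 6 bp

[4,5,5,5,6,6,7,8,9,10,11,11,11,12,12,17,17,19,21,21,23]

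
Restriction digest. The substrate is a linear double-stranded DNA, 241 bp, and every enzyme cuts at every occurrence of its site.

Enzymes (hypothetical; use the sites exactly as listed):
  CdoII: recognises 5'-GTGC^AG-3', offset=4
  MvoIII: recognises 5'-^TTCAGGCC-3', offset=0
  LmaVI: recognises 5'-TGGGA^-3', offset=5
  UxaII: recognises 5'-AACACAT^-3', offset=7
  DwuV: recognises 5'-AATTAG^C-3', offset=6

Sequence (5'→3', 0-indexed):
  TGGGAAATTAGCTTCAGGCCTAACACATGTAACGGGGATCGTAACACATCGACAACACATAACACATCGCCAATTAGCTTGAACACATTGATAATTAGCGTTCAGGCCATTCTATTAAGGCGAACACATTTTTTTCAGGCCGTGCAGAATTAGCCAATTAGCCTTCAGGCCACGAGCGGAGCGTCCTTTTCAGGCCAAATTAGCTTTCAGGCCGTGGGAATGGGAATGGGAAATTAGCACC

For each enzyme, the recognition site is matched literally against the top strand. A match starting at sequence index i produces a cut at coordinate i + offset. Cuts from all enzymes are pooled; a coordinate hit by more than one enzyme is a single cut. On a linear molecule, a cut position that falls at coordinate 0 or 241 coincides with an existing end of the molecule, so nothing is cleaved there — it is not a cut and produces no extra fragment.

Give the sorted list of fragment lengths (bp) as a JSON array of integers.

Scan for sites:
  CdoII (GTGCAG, off=4): starts [141] → cuts [145]
  MvoIII (TTCAGGCC, off=0): starts [12, 100, 133, 163, 188, 205] → cuts [12, 100, 133, 163, 188, 205]
  LmaVI (TGGGA, off=5): starts [0, 214, 220, 226] → cuts [5, 219, 225, 231]
  UxaII (AACACAT, off=7): starts [21, 42, 53, 60, 81, 122] → cuts [28, 49, 60, 67, 88, 129]
  DwuV (AATTAGC, off=6): starts [5, 71, 92, 147, 155, 197, 231] → cuts [11, 77, 98, 153, 161, 203, 237]

Pooled cuts: [5, 11, 12, 28, 49, 60, 67, 77, 88, 98, 100, 129, 133, 145, 153, 161, 163, 188, 203, 205, 219, 225, 231, 237]

Fragments:
  [0,5): 5 bp
  [5,11): 6 bp
  [11,12): 1 bp
  [12,28): 16 bp
  [28,49): 21 bp
  [49,60): 11 bp
  [60,67): 7 bp
  [67,77): 10 bp
  [77,88): 11 bp
  [88,98): 10 bp
  [98,100): 2 bp
  [100,129): 29 bp
  [129,133): 4 bp
  [133,145): 12 bp
  [145,153): 8 bp
  [153,161): 8 bp
  [161,163): 2 bp
  [163,188): 25 bp
  [188,203): 15 bp
  [203,205): 2 bp
  [205,219): 14 bp
  [219,225): 6 bp
  [225,231): 6 bp
  [231,237): 6 bp
  [237,241): 4 bp

[1,2,2,2,4,4,5,6,6,6,6,7,8,8,10,10,11,11,12,14,15,16,21,25,29]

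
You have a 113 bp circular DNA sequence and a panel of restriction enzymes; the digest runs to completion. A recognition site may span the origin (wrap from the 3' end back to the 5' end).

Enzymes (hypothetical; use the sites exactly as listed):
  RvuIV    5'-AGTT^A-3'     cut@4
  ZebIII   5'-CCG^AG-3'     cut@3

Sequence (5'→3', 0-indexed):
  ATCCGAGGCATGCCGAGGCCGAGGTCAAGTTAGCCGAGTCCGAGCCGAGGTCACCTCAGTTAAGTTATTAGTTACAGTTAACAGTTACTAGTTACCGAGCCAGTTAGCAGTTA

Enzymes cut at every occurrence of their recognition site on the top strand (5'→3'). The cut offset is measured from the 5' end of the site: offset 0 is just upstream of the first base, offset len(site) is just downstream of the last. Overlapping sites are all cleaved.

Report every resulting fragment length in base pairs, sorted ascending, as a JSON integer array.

[4,5,5,5,6,6,6,6,7,7,7,7,8,10,10,14]

Site scan:
  RvuIV (AGTTA, off=4): starts [27, 57, 62, 69, 75, 82, 89, 101, 108] → cuts [31, 61, 66, 73, 79, 86, 93, 105, 112]
  ZebIII (CCGAG, off=3): starts [2, 12, 18, 33, 39, 44, 94] → cuts [5, 15, 21, 36, 42, 47, 97]

All cut coordinates (distinct, sorted): [5, 15, 21, 31, 36, 42, 47, 61, 66, 73, 79, 86, 93, 97, 105, 112]

Fragments:
  5→15: 10 bp
  15→21: 6 bp
  21→31: 10 bp
  31→36: 5 bp
  36→42: 6 bp
  42→47: 5 bp
  47→61: 14 bp
  61→66: 5 bp
  66→73: 7 bp
  73→79: 6 bp
  79→86: 7 bp
  86→93: 7 bp
  93→97: 4 bp
  97→105: 8 bp
  105→112: 7 bp
  112→5 (wrap): 113-112+5 = 6 bp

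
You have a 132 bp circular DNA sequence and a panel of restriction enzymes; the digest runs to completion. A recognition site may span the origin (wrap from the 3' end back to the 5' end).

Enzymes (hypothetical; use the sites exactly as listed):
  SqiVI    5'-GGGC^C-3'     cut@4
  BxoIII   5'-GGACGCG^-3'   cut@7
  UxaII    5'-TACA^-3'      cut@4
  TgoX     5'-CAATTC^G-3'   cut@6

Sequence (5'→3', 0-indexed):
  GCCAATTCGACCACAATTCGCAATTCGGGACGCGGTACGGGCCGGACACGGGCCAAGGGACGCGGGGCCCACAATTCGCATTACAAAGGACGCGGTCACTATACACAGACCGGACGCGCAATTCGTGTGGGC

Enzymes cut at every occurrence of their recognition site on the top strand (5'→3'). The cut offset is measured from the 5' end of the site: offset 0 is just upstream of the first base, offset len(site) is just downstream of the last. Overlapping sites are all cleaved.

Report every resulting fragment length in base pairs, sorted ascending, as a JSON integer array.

[4,6,7,8,8,8,9,9,11,11,11,11,13,16]

Site scan:
  SqiVI (GGGCC, off=4): starts [38, 49, 64] → cuts [42, 53, 68]
  BxoIII (GGACGCG, off=7): starts [27, 57, 87, 111] → cuts [34, 64, 94, 118]
  UxaII (TACA, off=4): starts [81, 101] → cuts [85, 105]
  TgoX (CAATTCG, off=6): starts [2, 13, 20, 71, 118] → cuts [8, 19, 26, 77, 124]

Pooled cuts: [8, 19, 26, 34, 42, 53, 64, 68, 77, 85, 94, 105, 118, 124]

Fragment lengths:
  8→19: 11 bp
  19→26: 7 bp
  26→34: 8 bp
  34→42: 8 bp
  42→53: 11 bp
  53→64: 11 bp
  64→68: 4 bp
  68→77: 9 bp
  77→85: 8 bp
  85→94: 9 bp
  94→105: 11 bp
  105→118: 13 bp
  118→124: 6 bp
  124→8 (wrap): 132-124+8 = 16 bp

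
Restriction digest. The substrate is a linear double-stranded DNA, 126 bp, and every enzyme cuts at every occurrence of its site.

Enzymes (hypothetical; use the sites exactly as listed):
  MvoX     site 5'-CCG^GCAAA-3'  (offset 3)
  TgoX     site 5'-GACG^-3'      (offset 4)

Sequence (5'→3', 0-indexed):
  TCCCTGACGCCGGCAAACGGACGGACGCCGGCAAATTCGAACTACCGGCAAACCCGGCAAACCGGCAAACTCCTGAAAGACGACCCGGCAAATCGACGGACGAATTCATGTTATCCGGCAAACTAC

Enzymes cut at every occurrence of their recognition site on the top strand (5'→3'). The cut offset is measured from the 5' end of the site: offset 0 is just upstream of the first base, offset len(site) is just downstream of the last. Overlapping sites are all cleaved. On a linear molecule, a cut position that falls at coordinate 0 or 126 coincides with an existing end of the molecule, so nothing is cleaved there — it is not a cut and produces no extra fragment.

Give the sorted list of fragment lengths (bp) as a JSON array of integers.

[3,3,4,4,5,8,9,9,9,11,11,15,17,18]

Per-enzyme occurrences:
  MvoX (CCGGCAAA, off=3): starts [9, 27, 44, 53, 61, 84, 114] → cuts [12, 30, 47, 56, 64, 87, 117]
  TgoX (GACG, off=4): starts [5, 19, 23, 78, 94, 98] → cuts [9, 23, 27, 82, 98, 102]

All cut coordinates (distinct, sorted): [9, 12, 23, 27, 30, 47, 56, 64, 82, 87, 98, 102, 117]

Fragments:
  [0,9): 9 bp
  [9,12): 3 bp
  [12,23): 11 bp
  [23,27): 4 bp
  [27,30): 3 bp
  [30,47): 17 bp
  [47,56): 9 bp
  [56,64): 8 bp
  [64,82): 18 bp
  [82,87): 5 bp
  [87,98): 11 bp
  [98,102): 4 bp
  [102,117): 15 bp
  [117,126): 9 bp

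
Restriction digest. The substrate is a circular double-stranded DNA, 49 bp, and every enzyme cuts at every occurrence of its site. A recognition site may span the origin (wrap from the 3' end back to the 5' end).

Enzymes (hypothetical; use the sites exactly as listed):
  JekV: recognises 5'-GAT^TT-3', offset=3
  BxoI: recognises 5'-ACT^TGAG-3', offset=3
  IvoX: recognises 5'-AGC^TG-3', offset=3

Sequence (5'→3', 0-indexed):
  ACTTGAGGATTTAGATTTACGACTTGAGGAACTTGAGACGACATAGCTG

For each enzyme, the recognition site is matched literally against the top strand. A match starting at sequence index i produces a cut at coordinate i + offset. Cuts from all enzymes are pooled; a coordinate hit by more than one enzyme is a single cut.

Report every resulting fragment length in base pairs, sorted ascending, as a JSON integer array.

Site scan:
  JekV GATTT/3: at [7, 13] ⇒ [10, 16]
  BxoI ACTTGAG/3: at [0, 21, 30] ⇒ [3, 24, 33]
  IvoX AGCTG/3: at [44] ⇒ [47]

Pooled cuts: [3, 10, 16, 24, 33, 47]

Fragment lengths:
  3→10: 7 bp
  10→16: 6 bp
  16→24: 8 bp
  24→33: 9 bp
  33→47: 14 bp
  47→3 (wrap): 49-47+3 = 5 bp

[5,6,7,8,9,14]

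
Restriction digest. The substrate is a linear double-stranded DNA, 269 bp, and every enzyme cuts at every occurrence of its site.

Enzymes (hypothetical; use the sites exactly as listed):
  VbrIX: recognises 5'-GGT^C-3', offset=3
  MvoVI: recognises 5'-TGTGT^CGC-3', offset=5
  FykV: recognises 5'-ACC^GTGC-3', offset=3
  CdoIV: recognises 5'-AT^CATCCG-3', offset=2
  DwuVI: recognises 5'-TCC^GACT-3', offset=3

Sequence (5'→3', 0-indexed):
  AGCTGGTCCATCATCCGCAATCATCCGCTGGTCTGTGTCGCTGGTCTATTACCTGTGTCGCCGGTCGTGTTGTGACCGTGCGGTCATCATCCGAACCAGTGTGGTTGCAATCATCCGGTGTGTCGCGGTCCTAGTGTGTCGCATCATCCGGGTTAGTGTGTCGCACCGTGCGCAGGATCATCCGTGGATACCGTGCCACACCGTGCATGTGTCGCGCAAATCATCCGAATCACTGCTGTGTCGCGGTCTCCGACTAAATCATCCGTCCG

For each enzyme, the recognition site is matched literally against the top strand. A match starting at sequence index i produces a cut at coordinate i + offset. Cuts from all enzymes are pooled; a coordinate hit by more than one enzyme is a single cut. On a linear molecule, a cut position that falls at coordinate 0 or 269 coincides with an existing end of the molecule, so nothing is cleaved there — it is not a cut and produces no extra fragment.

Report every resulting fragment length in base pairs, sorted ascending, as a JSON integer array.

Site scan:
  VbrIX (GGTC, off=3): starts [4, 29, 42, 62, 81, 126, 244] → cuts [7, 32, 45, 65, 84, 129, 247]
  MvoVI (TGTGTCGC, off=5): starts [33, 53, 118, 134, 156, 207, 236] → cuts [38, 58, 123, 139, 161, 212, 241]
  FykV (ACCGTGC, off=3): starts [74, 164, 189, 199] → cuts [77, 167, 192, 202]
  CdoIV (ATCATCCG, off=2): starts [9, 19, 85, 109, 142, 176, 219, 257] → cuts [11, 21, 87, 111, 144, 178, 221, 259]
  DwuVI (TCCGACT, off=3): starts [248] → cuts [251]

Pooled cuts: [7, 11, 21, 32, 38, 45, 58, 65, 77, 84, 87, 111, 123, 129, 139, 144, 161, 167, 178, 192, 202, 212, 221, 241, 247, 251, 259]

Fragment lengths:
  [0,7): 7 bp
  [7,11): 4 bp
  [11,21): 10 bp
  [21,32): 11 bp
  [32,38): 6 bp
  [38,45): 7 bp
  [45,58): 13 bp
  [58,65): 7 bp
  [65,77): 12 bp
  [77,84): 7 bp
  [84,87): 3 bp
  [87,111): 24 bp
  [111,123): 12 bp
  [123,129): 6 bp
  [129,139): 10 bp
  [139,144): 5 bp
  [144,161): 17 bp
  [161,167): 6 bp
  [167,178): 11 bp
  [178,192): 14 bp
  [192,202): 10 bp
  [202,212): 10 bp
  [212,221): 9 bp
  [221,241): 20 bp
  [241,247): 6 bp
  [247,251): 4 bp
  [251,259): 8 bp
  [259,269): 10 bp

[3,4,4,5,6,6,6,6,7,7,7,7,8,9,10,10,10,10,10,11,11,12,12,13,14,17,20,24]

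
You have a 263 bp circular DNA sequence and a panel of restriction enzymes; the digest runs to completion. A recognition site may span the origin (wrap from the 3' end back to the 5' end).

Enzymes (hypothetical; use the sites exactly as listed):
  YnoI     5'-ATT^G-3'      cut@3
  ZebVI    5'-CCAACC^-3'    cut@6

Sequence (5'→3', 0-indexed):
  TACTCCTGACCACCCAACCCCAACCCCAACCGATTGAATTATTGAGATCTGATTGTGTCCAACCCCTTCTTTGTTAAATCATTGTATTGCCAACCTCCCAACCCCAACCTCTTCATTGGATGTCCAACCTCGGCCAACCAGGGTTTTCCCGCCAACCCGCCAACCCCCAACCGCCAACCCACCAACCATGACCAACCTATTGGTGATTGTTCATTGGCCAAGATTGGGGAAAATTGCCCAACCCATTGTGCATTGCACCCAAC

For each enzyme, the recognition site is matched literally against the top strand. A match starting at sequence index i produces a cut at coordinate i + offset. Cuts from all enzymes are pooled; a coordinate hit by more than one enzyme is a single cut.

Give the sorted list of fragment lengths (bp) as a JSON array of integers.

Scan for sites:
  YnoI ATTG/3: at [32, 40, 51, 80, 85, 114, 198, 205, 212, 222, 232, 244, 251] ⇒ [35, 43, 54, 83, 88, 117, 201, 208, 215, 225, 235, 247, 254]
  ZebVI CCAACC/6: at [13, 19, 25, 58, 89, 97, 103, 123, 133, 151, 159, 166, 173, 181, 191, 237] ⇒ [19, 25, 31, 64, 95, 103, 109, 129, 139, 157, 165, 172, 179, 187, 197, 243]

All cut coordinates (distinct, sorted): [19, 25, 31, 35, 43, 54, 64, 83, 88, 95, 103, 109, 117, 129, 139, 157, 165, 172, 179, 187, 197, 201, 208, 215, 225, 235, 243, 247, 254]

Fragments:
  19→25: 6 bp
  25→31: 6 bp
  31→35: 4 bp
  35→43: 8 bp
  43→54: 11 bp
  54→64: 10 bp
  64→83: 19 bp
  83→88: 5 bp
  88→95: 7 bp
  95→103: 8 bp
  103→109: 6 bp
  109→117: 8 bp
  117→129: 12 bp
  129→139: 10 bp
  139→157: 18 bp
  157→165: 8 bp
  165→172: 7 bp
  172→179: 7 bp
  179→187: 8 bp
  187→197: 10 bp
  197→201: 4 bp
  201→208: 7 bp
  208→215: 7 bp
  215→225: 10 bp
  225→235: 10 bp
  235→243: 8 bp
  243→247: 4 bp
  247→254: 7 bp
  254→19 (wrap): 263-254+19 = 28 bp

[4,4,4,5,6,6,6,7,7,7,7,7,7,8,8,8,8,8,8,10,10,10,10,10,11,12,18,19,28]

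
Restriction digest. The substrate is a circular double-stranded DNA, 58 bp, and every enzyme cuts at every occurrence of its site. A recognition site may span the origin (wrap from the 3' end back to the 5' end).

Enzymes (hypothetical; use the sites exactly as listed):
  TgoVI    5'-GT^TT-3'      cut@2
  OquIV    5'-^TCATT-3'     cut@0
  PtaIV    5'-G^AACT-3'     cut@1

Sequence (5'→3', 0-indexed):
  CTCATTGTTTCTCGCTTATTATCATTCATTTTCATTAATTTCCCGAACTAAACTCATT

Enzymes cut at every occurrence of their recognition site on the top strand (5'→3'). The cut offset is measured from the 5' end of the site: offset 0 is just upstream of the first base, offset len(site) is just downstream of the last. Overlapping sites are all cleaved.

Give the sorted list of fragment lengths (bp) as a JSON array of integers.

Scan for sites:
  TgoVI GTTT/2: at [6] ⇒ [8]
  OquIV TCATT/0: at [1, 21, 25, 31, 53] ⇒ [1, 21, 25, 31, 53]
  PtaIV GAACT/1: at [44] ⇒ [45]

All cut coordinates (distinct, sorted): [1, 8, 21, 25, 31, 45, 53]

Fragments:
  1→8: 7 bp
  8→21: 13 bp
  21→25: 4 bp
  25→31: 6 bp
  31→45: 14 bp
  45→53: 8 bp
  53→1 (wrap): 58-53+1 = 6 bp

[4,6,6,7,8,13,14]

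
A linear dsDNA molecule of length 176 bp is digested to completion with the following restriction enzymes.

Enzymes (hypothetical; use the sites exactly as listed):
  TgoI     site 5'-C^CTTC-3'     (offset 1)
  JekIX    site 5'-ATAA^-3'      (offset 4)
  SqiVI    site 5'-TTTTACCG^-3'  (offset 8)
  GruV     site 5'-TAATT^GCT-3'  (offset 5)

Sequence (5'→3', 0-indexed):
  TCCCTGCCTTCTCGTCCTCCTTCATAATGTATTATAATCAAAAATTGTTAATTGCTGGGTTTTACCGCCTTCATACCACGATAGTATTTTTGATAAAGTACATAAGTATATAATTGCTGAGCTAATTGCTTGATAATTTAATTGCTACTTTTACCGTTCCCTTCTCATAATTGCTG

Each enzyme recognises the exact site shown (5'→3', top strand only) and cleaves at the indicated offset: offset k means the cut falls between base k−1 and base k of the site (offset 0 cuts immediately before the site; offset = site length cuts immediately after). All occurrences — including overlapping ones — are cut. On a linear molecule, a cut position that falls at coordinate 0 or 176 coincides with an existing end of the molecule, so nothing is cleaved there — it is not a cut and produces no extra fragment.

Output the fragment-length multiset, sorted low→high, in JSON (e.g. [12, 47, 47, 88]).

[1,2,2,4,4,7,7,8,8,9,9,10,10,12,12,13,14,16,28]

Per-enzyme occurrences:
  TgoI (CCTTC, off=1): starts [6, 18, 67, 159] → cuts [7, 19, 68, 160]
  JekIX (ATAA, off=4): starts [23, 33, 92, 101, 109, 132, 166] → cuts [27, 37, 96, 105, 113, 136, 170]
  SqiVI (TTTTACCG, off=8): starts [59, 148] → cuts [67, 156]
  GruV (TAATTGCT, off=5): starts [48, 110, 122, 138, 167] → cuts [53, 115, 127, 143, 172]

Pooled cuts: [7, 19, 27, 37, 53, 67, 68, 96, 105, 113, 115, 127, 136, 143, 156, 160, 170, 172]

Fragment lengths:
  [0,7): 7 bp
  [7,19): 12 bp
  [19,27): 8 bp
  [27,37): 10 bp
  [37,53): 16 bp
  [53,67): 14 bp
  [67,68): 1 bp
  [68,96): 28 bp
  [96,105): 9 bp
  [105,113): 8 bp
  [113,115): 2 bp
  [115,127): 12 bp
  [127,136): 9 bp
  [136,143): 7 bp
  [143,156): 13 bp
  [156,160): 4 bp
  [160,170): 10 bp
  [170,172): 2 bp
  [172,176): 4 bp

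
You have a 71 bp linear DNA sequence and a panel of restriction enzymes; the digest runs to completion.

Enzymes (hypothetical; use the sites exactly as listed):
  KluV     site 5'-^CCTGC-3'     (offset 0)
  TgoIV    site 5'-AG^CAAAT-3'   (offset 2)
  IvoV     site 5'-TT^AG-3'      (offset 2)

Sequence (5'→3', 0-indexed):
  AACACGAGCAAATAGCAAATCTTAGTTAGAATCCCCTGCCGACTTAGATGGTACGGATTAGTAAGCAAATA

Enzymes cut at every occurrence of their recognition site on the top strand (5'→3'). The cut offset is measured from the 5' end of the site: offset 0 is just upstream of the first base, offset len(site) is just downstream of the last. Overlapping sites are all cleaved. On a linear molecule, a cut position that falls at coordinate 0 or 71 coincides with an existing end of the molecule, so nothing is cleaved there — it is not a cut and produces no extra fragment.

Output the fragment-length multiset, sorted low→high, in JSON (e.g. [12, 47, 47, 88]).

[4,6,6,7,7,8,8,11,14]

Per-enzyme occurrences:
  KluV CCTGC/0: at [34] ⇒ [34]
  TgoIV AGCAAAT/2: at [6, 13, 63] ⇒ [8, 15, 65]
  IvoV TTAG/2: at [21, 25, 43, 57] ⇒ [23, 27, 45, 59]

Pooled cuts: [8, 15, 23, 27, 34, 45, 59, 65]

Fragments:
  [0,8): 8 bp
  [8,15): 7 bp
  [15,23): 8 bp
  [23,27): 4 bp
  [27,34): 7 bp
  [34,45): 11 bp
  [45,59): 14 bp
  [59,65): 6 bp
  [65,71): 6 bp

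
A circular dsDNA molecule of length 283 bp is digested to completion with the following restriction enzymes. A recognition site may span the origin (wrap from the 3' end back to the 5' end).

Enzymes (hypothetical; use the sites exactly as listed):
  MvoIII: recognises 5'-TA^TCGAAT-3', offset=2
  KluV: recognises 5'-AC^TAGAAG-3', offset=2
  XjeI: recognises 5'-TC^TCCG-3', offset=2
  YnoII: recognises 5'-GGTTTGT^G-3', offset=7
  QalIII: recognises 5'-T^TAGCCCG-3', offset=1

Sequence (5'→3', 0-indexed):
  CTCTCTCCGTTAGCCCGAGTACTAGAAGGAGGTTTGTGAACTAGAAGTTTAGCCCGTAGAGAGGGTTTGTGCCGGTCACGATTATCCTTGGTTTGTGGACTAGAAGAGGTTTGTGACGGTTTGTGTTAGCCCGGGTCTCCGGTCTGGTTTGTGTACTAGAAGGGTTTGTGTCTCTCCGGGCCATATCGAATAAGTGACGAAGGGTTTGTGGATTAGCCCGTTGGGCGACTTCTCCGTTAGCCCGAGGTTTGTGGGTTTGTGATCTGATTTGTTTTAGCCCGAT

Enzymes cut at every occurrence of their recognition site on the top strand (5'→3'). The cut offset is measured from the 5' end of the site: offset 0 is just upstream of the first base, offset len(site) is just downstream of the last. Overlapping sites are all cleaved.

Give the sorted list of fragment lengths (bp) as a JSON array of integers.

Site scan:
  MvoIII TATCGAAT/2: at [183] ⇒ [185]
  KluV ACTAGAAG/2: at [20, 39, 98, 154] ⇒ [22, 41, 100, 156]
  XjeI TCTCCG/2: at [3, 135, 172, 230] ⇒ [5, 137, 174, 232]
  YnoII GGTTTGTG/7: at [30, 63, 89, 107, 117, 145, 162, 202, 245, 253] ⇒ [37, 70, 96, 114, 124, 152, 169, 209, 252, 260]
  QalIII TTAGCCCG/1: at [9, 48, 125, 212, 236, 273] ⇒ [10, 49, 126, 213, 237, 274]

Pooled cuts: [5, 10, 22, 37, 41, 49, 70, 96, 100, 114, 124, 126, 137, 152, 156, 169, 174, 185, 209, 213, 232, 237, 252, 260, 274]

Fragment lengths:
  5→10: 5 bp
  10→22: 12 bp
  22→37: 15 bp
  37→41: 4 bp
  41→49: 8 bp
  49→70: 21 bp
  70→96: 26 bp
  96→100: 4 bp
  100→114: 14 bp
  114→124: 10 bp
  124→126: 2 bp
  126→137: 11 bp
  137→152: 15 bp
  152→156: 4 bp
  156→169: 13 bp
  169→174: 5 bp
  174→185: 11 bp
  185→209: 24 bp
  209→213: 4 bp
  213→232: 19 bp
  232→237: 5 bp
  237→252: 15 bp
  252→260: 8 bp
  260→274: 14 bp
  274→5 (wrap): 283-274+5 = 14 bp

[2,4,4,4,4,5,5,5,8,8,10,11,11,12,13,14,14,14,15,15,15,19,21,24,26]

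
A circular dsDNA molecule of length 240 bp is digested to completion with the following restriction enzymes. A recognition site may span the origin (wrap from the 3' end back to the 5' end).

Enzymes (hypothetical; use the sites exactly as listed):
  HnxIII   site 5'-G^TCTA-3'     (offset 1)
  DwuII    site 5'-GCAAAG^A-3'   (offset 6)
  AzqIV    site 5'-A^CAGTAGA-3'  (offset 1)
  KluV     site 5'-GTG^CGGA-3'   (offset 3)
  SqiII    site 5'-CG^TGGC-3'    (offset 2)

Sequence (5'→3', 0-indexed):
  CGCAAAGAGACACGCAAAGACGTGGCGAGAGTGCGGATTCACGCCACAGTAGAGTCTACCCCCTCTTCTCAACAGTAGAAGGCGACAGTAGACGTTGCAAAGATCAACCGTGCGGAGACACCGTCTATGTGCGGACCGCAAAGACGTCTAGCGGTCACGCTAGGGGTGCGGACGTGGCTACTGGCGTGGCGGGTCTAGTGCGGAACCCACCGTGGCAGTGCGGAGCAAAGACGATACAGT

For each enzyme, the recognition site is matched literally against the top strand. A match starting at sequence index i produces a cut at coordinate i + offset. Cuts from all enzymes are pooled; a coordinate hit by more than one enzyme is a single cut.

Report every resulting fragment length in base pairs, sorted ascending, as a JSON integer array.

Scan for sites:
  HnxIII GTCTA/1: at [53, 122, 145, 192] ⇒ [54, 123, 146, 193]
  DwuII GCAAAGA/6: at [1, 13, 96, 137, 224] ⇒ [7, 19, 102, 143, 230]
  AzqIV ACAGTAGA/1: at [45, 71, 84] ⇒ [46, 72, 85]
  KluV GTGCGGA/3: at [30, 109, 128, 165, 197, 217] ⇒ [33, 112, 131, 168, 200, 220]
  SqiII CGTGGC/2: at [20, 172, 184, 210] ⇒ [22, 174, 186, 212]

Pooled cuts: [7, 19, 22, 33, 46, 54, 72, 85, 102, 112, 123, 131, 143, 146, 168, 174, 186, 193, 200, 212, 220, 230]

Fragment lengths:
  7→19: 12 bp
  19→22: 3 bp
  22→33: 11 bp
  33→46: 13 bp
  46→54: 8 bp
  54→72: 18 bp
  72→85: 13 bp
  85→102: 17 bp
  102→112: 10 bp
  112→123: 11 bp
  123→131: 8 bp
  131→143: 12 bp
  143→146: 3 bp
  146→168: 22 bp
  168→174: 6 bp
  174→186: 12 bp
  186→193: 7 bp
  193→200: 7 bp
  200→212: 12 bp
  212→220: 8 bp
  220→230: 10 bp
  230→7 (wrap): 240-230+7 = 17 bp

[3,3,6,7,7,8,8,8,10,10,11,11,12,12,12,12,13,13,17,17,18,22]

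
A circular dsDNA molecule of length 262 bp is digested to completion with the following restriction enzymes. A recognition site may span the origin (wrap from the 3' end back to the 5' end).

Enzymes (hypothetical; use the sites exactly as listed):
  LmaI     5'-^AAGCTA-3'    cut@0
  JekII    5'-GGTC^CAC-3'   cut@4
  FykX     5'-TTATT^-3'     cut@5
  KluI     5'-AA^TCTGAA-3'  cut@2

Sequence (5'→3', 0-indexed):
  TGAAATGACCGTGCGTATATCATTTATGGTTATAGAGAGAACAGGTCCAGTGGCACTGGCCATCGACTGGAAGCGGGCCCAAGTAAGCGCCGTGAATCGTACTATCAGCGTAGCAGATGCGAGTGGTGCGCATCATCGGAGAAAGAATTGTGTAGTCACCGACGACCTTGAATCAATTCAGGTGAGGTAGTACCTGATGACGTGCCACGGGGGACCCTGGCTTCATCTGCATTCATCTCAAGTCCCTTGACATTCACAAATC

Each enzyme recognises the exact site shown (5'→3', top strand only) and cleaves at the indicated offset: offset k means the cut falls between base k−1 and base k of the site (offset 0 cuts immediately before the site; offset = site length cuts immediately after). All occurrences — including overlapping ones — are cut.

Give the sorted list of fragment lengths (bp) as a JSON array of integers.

[262]

Scan for sites:
  LmaI (AAGCTA, off=0): no sites
  JekII (GGTCCAC, off=4): no sites
  FykX (TTATT, off=5): no sites
  KluI (AATCTGAA, off=2): starts [258] → cuts [260]

All cut coordinates (distinct, sorted): [260]

Fragment lengths:
  260→260 (wrap): 262-260+260 = 262 bp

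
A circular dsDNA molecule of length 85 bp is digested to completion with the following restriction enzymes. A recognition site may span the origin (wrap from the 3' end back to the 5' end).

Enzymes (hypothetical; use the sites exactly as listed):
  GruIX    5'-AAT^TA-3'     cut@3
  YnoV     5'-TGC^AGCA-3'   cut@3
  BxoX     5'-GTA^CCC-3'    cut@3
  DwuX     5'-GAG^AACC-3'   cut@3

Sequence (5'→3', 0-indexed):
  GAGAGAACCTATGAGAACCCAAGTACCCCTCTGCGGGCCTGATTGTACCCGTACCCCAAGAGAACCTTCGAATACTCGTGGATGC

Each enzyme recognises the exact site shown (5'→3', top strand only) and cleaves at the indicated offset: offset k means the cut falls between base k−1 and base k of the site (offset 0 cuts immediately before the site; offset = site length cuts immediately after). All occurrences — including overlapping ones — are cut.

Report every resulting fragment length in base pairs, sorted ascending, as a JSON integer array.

[6,9,10,10,22,28]

Scan for sites:
  GruIX (AATTA, off=3): no sites
  YnoV (TGCAGCA, off=3): no sites
  BxoX GTACCC/3: at [22, 44, 50] ⇒ [25, 47, 53]
  DwuX GAGAACC/3: at [2, 12, 59] ⇒ [5, 15, 62]

All cut coordinates (distinct, sorted): [5, 15, 25, 47, 53, 62]

Fragments:
  5→15: 10 bp
  15→25: 10 bp
  25→47: 22 bp
  47→53: 6 bp
  53→62: 9 bp
  62→5 (wrap): 85-62+5 = 28 bp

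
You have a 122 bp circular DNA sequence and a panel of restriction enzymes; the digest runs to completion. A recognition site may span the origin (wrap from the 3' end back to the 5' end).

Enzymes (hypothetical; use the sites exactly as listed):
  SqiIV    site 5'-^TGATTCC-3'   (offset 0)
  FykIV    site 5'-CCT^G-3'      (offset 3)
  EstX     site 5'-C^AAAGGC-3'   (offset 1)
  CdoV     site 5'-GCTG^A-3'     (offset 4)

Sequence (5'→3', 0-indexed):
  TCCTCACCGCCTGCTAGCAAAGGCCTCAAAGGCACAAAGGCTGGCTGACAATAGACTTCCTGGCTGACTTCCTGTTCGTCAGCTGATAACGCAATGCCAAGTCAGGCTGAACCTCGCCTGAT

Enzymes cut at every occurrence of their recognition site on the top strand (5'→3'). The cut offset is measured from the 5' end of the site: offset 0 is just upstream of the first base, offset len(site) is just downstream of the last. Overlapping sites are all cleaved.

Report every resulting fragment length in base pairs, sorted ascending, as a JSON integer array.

Scan for sites:
  SqiIV TGATTCC/0: at [118] ⇒ [118]
  FykIV CCTG/3: at [9, 58, 70, 116] ⇒ [12, 61, 73, 119]
  EstX CAAAGGC/1: at [17, 26, 34] ⇒ [18, 27, 35]
  CdoV GCTGA/4: at [43, 62, 81, 105] ⇒ [47, 66, 85, 109]

Pooled cuts: [12, 18, 27, 35, 47, 61, 66, 73, 85, 109, 118, 119]

Fragments:
  12→18: 6 bp
  18→27: 9 bp
  27→35: 8 bp
  35→47: 12 bp
  47→61: 14 bp
  61→66: 5 bp
  66→73: 7 bp
  73→85: 12 bp
  85→109: 24 bp
  109→118: 9 bp
  118→119: 1 bp
  119→12 (wrap): 122-119+12 = 15 bp

[1,5,6,7,8,9,9,12,12,14,15,24]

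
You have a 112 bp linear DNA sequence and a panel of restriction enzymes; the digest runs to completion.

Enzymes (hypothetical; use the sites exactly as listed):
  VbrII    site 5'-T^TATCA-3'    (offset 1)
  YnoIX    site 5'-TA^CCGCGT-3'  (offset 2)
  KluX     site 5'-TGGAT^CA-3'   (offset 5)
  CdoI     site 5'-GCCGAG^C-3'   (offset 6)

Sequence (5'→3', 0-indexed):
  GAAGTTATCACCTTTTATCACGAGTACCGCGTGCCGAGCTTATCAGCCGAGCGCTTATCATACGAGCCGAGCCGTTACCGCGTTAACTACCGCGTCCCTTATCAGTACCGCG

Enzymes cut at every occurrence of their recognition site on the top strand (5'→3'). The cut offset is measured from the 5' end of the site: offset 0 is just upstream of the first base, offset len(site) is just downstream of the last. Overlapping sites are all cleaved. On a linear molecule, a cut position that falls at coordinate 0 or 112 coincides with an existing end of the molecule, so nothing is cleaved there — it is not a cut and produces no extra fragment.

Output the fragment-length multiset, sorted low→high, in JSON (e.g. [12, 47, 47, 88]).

Site scan:
  VbrII (TTATCA, off=1): starts [4, 14, 39, 54, 98] → cuts [5, 15, 40, 55, 99]
  YnoIX (TACCGCGT, off=2): starts [24, 75, 87] → cuts [26, 77, 89]
  KluX (TGGATCA, off=5): no sites
  CdoI (GCCGAGC, off=6): starts [32, 45, 65] → cuts [38, 51, 71]

All cut coordinates (distinct, sorted): [5, 15, 26, 38, 40, 51, 55, 71, 77, 89, 99]

Fragment lengths:
  [0,5): 5 bp
  [5,15): 10 bp
  [15,26): 11 bp
  [26,38): 12 bp
  [38,40): 2 bp
  [40,51): 11 bp
  [51,55): 4 bp
  [55,71): 16 bp
  [71,77): 6 bp
  [77,89): 12 bp
  [89,99): 10 bp
  [99,112): 13 bp

[2,4,5,6,10,10,11,11,12,12,13,16]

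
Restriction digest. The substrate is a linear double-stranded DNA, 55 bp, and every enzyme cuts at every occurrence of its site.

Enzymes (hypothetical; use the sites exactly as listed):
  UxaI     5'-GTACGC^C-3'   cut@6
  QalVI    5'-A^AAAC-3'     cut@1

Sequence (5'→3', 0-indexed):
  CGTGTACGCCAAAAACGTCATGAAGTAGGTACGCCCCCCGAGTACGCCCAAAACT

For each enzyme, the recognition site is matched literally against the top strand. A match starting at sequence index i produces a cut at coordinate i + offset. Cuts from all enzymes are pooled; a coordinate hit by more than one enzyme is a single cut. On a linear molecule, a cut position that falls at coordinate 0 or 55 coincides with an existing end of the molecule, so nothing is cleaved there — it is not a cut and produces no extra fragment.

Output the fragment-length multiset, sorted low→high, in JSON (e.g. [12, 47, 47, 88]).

[3,3,5,9,13,22]

Per-enzyme occurrences:
  UxaI GTACGCC/6: at [3, 28, 41] ⇒ [9, 34, 47]
  QalVI AAAAC/1: at [11, 49] ⇒ [12, 50]

Pooled cuts: [9, 12, 34, 47, 50]

Fragment lengths:
  [0,9): 9 bp
  [9,12): 3 bp
  [12,34): 22 bp
  [34,47): 13 bp
  [47,50): 3 bp
  [50,55): 5 bp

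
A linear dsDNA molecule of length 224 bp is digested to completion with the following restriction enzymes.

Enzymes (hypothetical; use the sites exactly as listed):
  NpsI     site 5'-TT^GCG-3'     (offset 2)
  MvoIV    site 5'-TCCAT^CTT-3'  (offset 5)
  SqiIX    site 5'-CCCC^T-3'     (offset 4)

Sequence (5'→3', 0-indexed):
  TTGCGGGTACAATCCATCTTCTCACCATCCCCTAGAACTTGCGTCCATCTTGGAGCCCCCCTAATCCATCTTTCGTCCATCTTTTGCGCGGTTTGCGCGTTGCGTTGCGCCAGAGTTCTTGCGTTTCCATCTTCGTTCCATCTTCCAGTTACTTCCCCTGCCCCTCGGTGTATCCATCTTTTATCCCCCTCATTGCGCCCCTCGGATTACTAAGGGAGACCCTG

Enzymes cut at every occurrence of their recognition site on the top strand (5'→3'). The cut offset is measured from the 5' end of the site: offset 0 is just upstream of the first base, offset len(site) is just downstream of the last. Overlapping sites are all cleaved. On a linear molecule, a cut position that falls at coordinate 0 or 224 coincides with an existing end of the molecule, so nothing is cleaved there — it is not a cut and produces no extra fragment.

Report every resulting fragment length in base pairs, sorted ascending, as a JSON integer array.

Scan for sites:
  NpsI (TTGCG, off=2): starts [0, 38, 83, 92, 99, 104, 118, 192] → cuts [2, 40, 85, 94, 101, 106, 120, 194]
  MvoIV (TCCATCTT, off=5): starts [12, 43, 64, 75, 125, 136, 172] → cuts [17, 48, 69, 80, 130, 141, 177]
  SqiIX (CCCCT, off=4): starts [28, 57, 154, 160, 185, 197] → cuts [32, 61, 158, 164, 189, 201]

All cut coordinates (distinct, sorted): [2, 17, 32, 40, 48, 61, 69, 80, 85, 94, 101, 106, 120, 130, 141, 158, 164, 177, 189, 194, 201]

Fragments:
  [0,2): 2 bp
  [2,17): 15 bp
  [17,32): 15 bp
  [32,40): 8 bp
  [40,48): 8 bp
  [48,61): 13 bp
  [61,69): 8 bp
  [69,80): 11 bp
  [80,85): 5 bp
  [85,94): 9 bp
  [94,101): 7 bp
  [101,106): 5 bp
  [106,120): 14 bp
  [120,130): 10 bp
  [130,141): 11 bp
  [141,158): 17 bp
  [158,164): 6 bp
  [164,177): 13 bp
  [177,189): 12 bp
  [189,194): 5 bp
  [194,201): 7 bp
  [201,224): 23 bp

[2,5,5,5,6,7,7,8,8,8,9,10,11,11,12,13,13,14,15,15,17,23]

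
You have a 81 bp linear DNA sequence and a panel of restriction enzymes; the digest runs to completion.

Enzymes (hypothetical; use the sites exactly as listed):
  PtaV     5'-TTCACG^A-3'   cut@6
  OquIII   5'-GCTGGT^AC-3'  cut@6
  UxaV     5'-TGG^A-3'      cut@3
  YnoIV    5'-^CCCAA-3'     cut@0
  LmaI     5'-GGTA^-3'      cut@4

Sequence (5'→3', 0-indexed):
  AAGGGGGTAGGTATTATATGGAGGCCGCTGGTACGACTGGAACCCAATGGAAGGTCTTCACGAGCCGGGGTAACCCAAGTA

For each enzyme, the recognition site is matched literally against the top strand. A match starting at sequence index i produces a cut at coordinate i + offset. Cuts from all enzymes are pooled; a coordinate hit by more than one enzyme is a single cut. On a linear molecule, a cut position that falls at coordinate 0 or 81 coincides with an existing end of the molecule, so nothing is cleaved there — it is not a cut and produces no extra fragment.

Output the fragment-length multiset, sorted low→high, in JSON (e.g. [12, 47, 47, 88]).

Per-enzyme occurrences:
  PtaV (TTCACGA, off=6): starts [56] → cuts [62]
  OquIII (GCTGGTAC, off=6): starts [26] → cuts [32]
  UxaV (TGGA, off=3): starts [18, 37, 47] → cuts [21, 40, 50]
  YnoIV (CCCAA, off=0): starts [42, 73] → cuts [42, 73]
  LmaI (GGTA, off=4): starts [5, 9, 29, 68] → cuts [9, 13, 33, 72]

All cut coordinates (distinct, sorted): [9, 13, 21, 32, 33, 40, 42, 50, 62, 72, 73]

Fragment lengths:
  [0,9): 9 bp
  [9,13): 4 bp
  [13,21): 8 bp
  [21,32): 11 bp
  [32,33): 1 bp
  [33,40): 7 bp
  [40,42): 2 bp
  [42,50): 8 bp
  [50,62): 12 bp
  [62,72): 10 bp
  [72,73): 1 bp
  [73,81): 8 bp

[1,1,2,4,7,8,8,8,9,10,11,12]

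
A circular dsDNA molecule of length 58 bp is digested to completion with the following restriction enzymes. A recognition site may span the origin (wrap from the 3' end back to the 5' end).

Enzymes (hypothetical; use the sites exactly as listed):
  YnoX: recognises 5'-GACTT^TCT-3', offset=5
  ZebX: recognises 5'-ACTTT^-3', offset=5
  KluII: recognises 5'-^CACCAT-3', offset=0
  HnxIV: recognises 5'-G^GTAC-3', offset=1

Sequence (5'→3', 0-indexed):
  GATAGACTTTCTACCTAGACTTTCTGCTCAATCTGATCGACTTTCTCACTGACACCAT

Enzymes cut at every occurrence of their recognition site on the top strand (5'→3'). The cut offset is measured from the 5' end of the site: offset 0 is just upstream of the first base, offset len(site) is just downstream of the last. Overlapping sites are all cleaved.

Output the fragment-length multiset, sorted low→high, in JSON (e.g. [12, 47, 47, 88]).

Per-enzyme occurrences:
  YnoX GACTTTCT/5: at [4, 17, 38] ⇒ [9, 22, 43]
  ZebX ACTTT/5: at [5, 18, 39] ⇒ [10, 23, 44]
  KluII CACCAT/0: at [52] ⇒ [52]
  HnxIV (GGTAC, off=1): no sites

All cut coordinates (distinct, sorted): [9, 10, 22, 23, 43, 44, 52]

Fragment lengths:
  9→10: 1 bp
  10→22: 12 bp
  22→23: 1 bp
  23→43: 20 bp
  43→44: 1 bp
  44→52: 8 bp
  52→9 (wrap): 58-52+9 = 15 bp

[1,1,1,8,12,15,20]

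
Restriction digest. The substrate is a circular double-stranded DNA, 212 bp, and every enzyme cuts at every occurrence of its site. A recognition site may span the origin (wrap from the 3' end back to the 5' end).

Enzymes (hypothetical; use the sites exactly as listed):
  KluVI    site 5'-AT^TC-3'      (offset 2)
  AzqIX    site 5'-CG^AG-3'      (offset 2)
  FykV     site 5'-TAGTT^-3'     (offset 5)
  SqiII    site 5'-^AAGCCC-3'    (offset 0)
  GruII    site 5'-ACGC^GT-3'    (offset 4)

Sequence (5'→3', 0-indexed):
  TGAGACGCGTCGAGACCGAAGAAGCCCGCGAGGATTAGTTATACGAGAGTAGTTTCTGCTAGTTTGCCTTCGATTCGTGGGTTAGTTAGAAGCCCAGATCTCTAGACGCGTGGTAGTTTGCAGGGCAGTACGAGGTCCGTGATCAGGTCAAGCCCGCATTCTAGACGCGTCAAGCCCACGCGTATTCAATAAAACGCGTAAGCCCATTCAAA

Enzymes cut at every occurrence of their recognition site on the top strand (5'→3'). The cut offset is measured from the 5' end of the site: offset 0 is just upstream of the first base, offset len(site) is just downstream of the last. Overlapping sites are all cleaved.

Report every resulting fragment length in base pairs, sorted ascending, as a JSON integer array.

Per-enzyme occurrences:
  KluVI ATTC/2: at [72, 157, 183, 205] ⇒ [74, 159, 185, 207]
  AzqIX CGAG/2: at [10, 28, 43, 130] ⇒ [12, 30, 45, 132]
  FykV TAGTT/5: at [35, 49, 59, 82, 113] ⇒ [40, 54, 64, 87, 118]
  SqiII AAGCCC/0: at [21, 89, 149, 171, 199] ⇒ [21, 89, 149, 171, 199]
  GruII ACGCGT/4: at [4, 105, 164, 177, 193] ⇒ [8, 109, 168, 181, 197]

Pooled cuts: [8, 12, 21, 30, 40, 45, 54, 64, 74, 87, 89, 109, 118, 132, 149, 159, 168, 171, 181, 185, 197, 199, 207]

Fragment lengths:
  8→12: 4 bp
  12→21: 9 bp
  21→30: 9 bp
  30→40: 10 bp
  40→45: 5 bp
  45→54: 9 bp
  54→64: 10 bp
  64→74: 10 bp
  74→87: 13 bp
  87→89: 2 bp
  89→109: 20 bp
  109→118: 9 bp
  118→132: 14 bp
  132→149: 17 bp
  149→159: 10 bp
  159→168: 9 bp
  168→171: 3 bp
  171→181: 10 bp
  181→185: 4 bp
  185→197: 12 bp
  197→199: 2 bp
  199→207: 8 bp
  207→8 (wrap): 212-207+8 = 13 bp

[2,2,3,4,4,5,8,9,9,9,9,9,10,10,10,10,10,12,13,13,14,17,20]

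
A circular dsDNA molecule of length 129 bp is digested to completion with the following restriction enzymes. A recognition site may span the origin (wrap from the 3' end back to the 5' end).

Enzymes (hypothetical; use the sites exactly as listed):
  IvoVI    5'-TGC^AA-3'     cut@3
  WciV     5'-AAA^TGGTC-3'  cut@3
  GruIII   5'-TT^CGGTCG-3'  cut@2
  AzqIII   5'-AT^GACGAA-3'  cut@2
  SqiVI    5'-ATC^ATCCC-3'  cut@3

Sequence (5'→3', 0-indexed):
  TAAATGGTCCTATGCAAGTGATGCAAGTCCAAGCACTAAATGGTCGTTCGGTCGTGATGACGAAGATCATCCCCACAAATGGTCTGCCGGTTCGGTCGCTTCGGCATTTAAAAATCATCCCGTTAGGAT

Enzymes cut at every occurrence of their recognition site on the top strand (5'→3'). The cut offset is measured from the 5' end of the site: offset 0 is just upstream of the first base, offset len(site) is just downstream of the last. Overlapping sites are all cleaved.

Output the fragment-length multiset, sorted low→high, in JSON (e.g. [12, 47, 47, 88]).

Site scan:
  IvoVI TGCAA/3: at [12, 21] ⇒ [15, 24]
  WciV AAATGGTC/3: at [1, 37, 76] ⇒ [4, 40, 79]
  GruIII TTCGGTCG/2: at [46, 90] ⇒ [48, 92]
  AzqIII ATGACGAA/2: at [56] ⇒ [58]
  SqiVI ATCATCCC/3: at [65, 113] ⇒ [68, 116]

Pooled cuts: [4, 15, 24, 40, 48, 58, 68, 79, 92, 116]

Fragments:
  4→15: 11 bp
  15→24: 9 bp
  24→40: 16 bp
  40→48: 8 bp
  48→58: 10 bp
  58→68: 10 bp
  68→79: 11 bp
  79→92: 13 bp
  92→116: 24 bp
  116→4 (wrap): 129-116+4 = 17 bp

[8,9,10,10,11,11,13,16,17,24]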